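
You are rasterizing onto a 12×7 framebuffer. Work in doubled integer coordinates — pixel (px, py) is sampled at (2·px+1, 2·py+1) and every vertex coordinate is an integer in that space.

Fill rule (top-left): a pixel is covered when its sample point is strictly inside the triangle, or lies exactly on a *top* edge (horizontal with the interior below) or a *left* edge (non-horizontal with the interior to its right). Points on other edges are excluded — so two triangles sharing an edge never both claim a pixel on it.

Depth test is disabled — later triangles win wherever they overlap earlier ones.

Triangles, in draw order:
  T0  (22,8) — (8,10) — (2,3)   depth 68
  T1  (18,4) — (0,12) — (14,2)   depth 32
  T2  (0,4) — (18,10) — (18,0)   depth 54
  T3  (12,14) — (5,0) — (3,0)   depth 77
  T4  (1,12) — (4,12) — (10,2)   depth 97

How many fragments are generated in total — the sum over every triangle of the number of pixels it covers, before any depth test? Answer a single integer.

T0:
  2·area = 110
  edge (22, 8)→(8, 10): d=(-14,2) right/bottom  bias=-1
  edge (8, 10)→(2, 3): d=(-6,-7) top-left  bias=+0
  edge (2, 3)→(22, 8): d=(20,5) right/bottom  bias=-1
    (2,2)@(5, 5): e=[76,9,25] → █
    (3,2)@(7, 5): e=[72,23,15] → █
    (4,2)@(9, 5): e=[68,37,5] → █
    (5,2)@(11, 5): e=[64,51,-5] → ·
    (2,3)@(5, 7): e=[48,-3,65] → ·
    (3,3)@(7, 7): e=[44,11,55] → █
    (5,3)@(11, 7): e=[36,39,35] → █
    (6,3)@(13, 7): e=[32,53,25] → █
    (7,3)@(15, 7): e=[28,67,15] → █
    (8,3)@(17, 7): e=[24,81,5] → █
    (9,3)@(19, 7): e=[20,95,-5] → ·
    (3,4)@(7, 9): e=[16,-1,95] → ·
    (7,4)@(15, 9): e=[0,55,55] → ·  [on edge]
    (0,5)@(1, 11): e=[0,-55,165] → ·  [on edge]
  covered (12 px):
    · · · · · · · · · · · ·
    · · · · · · · · · · · ·
    · · █ █ █ · · · · · · ·
    · · · █ █ █ █ █ █ · · ·
    · · · · █ █ █ · · · · ·
    · · · · · · · · · · · ·
    · · · · · · · · · · · ·
T1:
  2·area = 68
  edge (18, 4)→(0, 12): d=(-18,8) right/bottom  bias=-1
  edge (0, 12)→(14, 2): d=(14,-10) top-left  bias=+0
  edge (14, 2)→(18, 4): d=(4,2) right/bottom  bias=-1
    (6,1)@(13, 3): e=[58,4,6] → █
    (7,1)@(15, 3): e=[42,24,2] → █
    (8,1)@(17, 3): e=[26,44,-2] → ·
    (5,2)@(11, 5): e=[38,12,18] → █
    (8,2)@(17, 5): e=[-10,72,6] → ·
    (3,3)@(7, 7): e=[34,0,34] → █  [on edge]
    (4,3)@(9, 7): e=[18,20,30] → █
    (6,3)@(13, 7): e=[-14,60,22] → ·
    (7,3)@(15, 7): e=[-30,80,18] → ·
    (2,4)@(5, 9): e=[14,8,46] → █
    (3,4)@(7, 9): e=[-2,28,42] → ·
    (4,4)@(9, 9): e=[-18,48,38] → ·
  covered (9 px):
    · · · · · · · · · · · ·
    · · · · · · █ █ · · · ·
    · · · · · █ █ █ · · · ·
    · · · █ █ █ · · · · · ·
    · · █ · · · · · · · · ·
    · · · · · · · · · · · ·
    · · · · · · · · · · · ·
T2:
  2·area = 180  (B↔C swapped to make it positive)
  edge (0, 4)→(18, 0): d=(18,-4) top-left  bias=+0
  edge (18, 0)→(18, 10): d=(0,10) right/bottom  bias=-1
  edge (18, 10)→(0, 4): d=(-18,-6) top-left  bias=+0
    (7,0)@(15, 1): e=[6,30,144] → █
    (8,0)@(17, 1): e=[14,10,156] → █
    (9,0)@(19, 1): e=[22,-10,168] → ·
    (2,1)@(5, 3): e=[2,130,48] → █
    (3,1)@(7, 3): e=[10,110,60] → █
    (4,1)@(9, 3): e=[18,90,72] → █
    (5,1)@(11, 3): e=[26,70,84] → █
    (6,1)@(13, 3): e=[34,50,96] → █
    (9,1)@(19, 3): e=[58,-10,132] → ·
    (1,2)@(3, 5): e=[30,150,0] → █  [on edge]
    (9,2)@(19, 5): e=[94,-10,96] → ·
    (1,3)@(3, 7): e=[66,150,-36] → ·
    (4,3)@(9, 7): e=[90,90,0] → █  [on edge]
    (7,4)@(15, 9): e=[150,30,0] → █  [on edge]
    (10,5)@(21, 11): e=[210,-30,0] → ·  [on edge]
  covered (24 px):
    · · · · · · · █ █ · · ·
    · · █ █ █ █ █ █ █ · · ·
    · █ █ █ █ █ █ █ █ · · ·
    · · · · █ █ █ █ █ · · ·
    · · · · · · · █ █ · · ·
    · · · · · · · · · · · ·
    · · · · · · · · · · · ·
T3:
  2·area = 28  (B↔C swapped to make it positive)
  edge (12, 14)→(3, 0): d=(-9,-14) top-left  bias=+0
  edge (3, 0)→(5, 0): d=(2,0) top-left  bias=+0
  edge (5, 0)→(12, 14): d=(7,14) right/bottom  bias=-1
    (2,0)@(5, 1): e=[19,2,7] → █
    (3,0)@(7, 1): e=[47,2,-21] → ·
    (2,1)@(5, 3): e=[1,6,21] → █
    (3,1)@(7, 3): e=[29,6,-7] → ·
    (2,2)@(5, 5): e=[-17,10,35] → ·
    (3,2)@(7, 5): e=[11,10,7] → █
    (4,2)@(9, 5): e=[39,10,-21] → ·
    (3,3)@(7, 7): e=[-7,14,21] → ·
    (4,4)@(9, 9): e=[3,18,7] → █
    (5,4)@(11, 9): e=[31,18,-21] → ·
    (4,5)@(9, 11): e=[-15,22,21] → ·
  covered (4 px):
    · · █ · · · · · · · · ·
    · · █ · · · · · · · · ·
    · · · █ · · · · · · · ·
    · · · · · · · · · · · ·
    · · · · █ · · · · · · ·
    · · · · · · · · · · · ·
    · · · · · · · · · · · ·
T4:
  2·area = 30  (B↔C swapped to make it positive)
  edge (1, 12)→(10, 2): d=(9,-10) top-left  bias=+0
  edge (10, 2)→(4, 12): d=(-6,10) right/bottom  bias=-1
  edge (4, 12)→(1, 12): d=(-3,0) right/bottom  bias=-1
    (3,3)@(7, 7): e=[15,0,15] → ·  [on edge]
    (2,4)@(5, 9): e=[13,8,9] → █
    (3,4)@(7, 9): e=[33,-12,9] → ·
    (1,5)@(3, 11): e=[11,16,3] → █
    (2,5)@(5, 11): e=[31,-4,3] → ·
    (1,6)@(3, 13): e=[29,4,-3] → ·
  covered (2 px):
    · · · · · · · · · · · ·
    · · · · · · · · · · · ·
    · · · · · · · · · · · ·
    · · · · · · · · · · · ·
    · · █ · · · · · · · · ·
    · █ · · · · · · · · · ·
    · · · · · · · · · · · ·

Result: 51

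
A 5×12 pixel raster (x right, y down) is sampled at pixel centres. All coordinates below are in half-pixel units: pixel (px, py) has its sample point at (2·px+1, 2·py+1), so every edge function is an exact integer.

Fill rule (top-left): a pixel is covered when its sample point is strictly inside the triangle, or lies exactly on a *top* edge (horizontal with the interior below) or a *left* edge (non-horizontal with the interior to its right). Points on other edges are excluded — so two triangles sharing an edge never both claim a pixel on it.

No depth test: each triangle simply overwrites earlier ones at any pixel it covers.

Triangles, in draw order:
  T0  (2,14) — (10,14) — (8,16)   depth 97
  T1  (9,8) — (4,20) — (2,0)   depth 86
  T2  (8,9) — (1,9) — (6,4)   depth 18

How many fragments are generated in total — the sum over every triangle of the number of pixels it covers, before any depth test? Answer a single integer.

T0:
  2·area = 16
  edge (2, 14)→(10, 14): d=(8,0) top-left  bias=+0
  edge (10, 14)→(8, 16): d=(-2,2) right/bottom  bias=-1
  edge (8, 16)→(2, 14): d=(-6,-2) top-left  bias=+0
    (2,7)@(5, 15): e=[8,8,0] → X  [on edge]
    (3,7)@(7, 15): e=[8,4,4] → X
    (4,7)@(9, 15): e=[8,0,8] → .  [on edge]
    (2,8)@(5, 17): e=[24,4,-12] → .
    (3,8)@(7, 17): e=[24,0,-8] → .  [on edge]
    (2,9)@(5, 19): e=[40,0,-24] → .  [on edge]
    (1,10)@(3, 21): e=[56,0,-40] → .  [on edge]
    (0,11)@(1, 23): e=[72,0,-56] → .  [on edge]
  covered (2 px):
    . . . . .
    . . . . .
    . . . . .
    . . . . .
    . . . . .
    . . . . .
    . . . . .
    . . X X .
    . . . . .
    . . . . .
    . . . . .
    . . . . .
T1:
  2·area = 124
  edge (9, 8)→(4, 20): d=(-5,12) right/bottom  bias=-1
  edge (4, 20)→(2, 0): d=(-2,-20) top-left  bias=+0
  edge (2, 0)→(9, 8): d=(7,8) right/bottom  bias=-1
    (1,1)@(3, 3): e=[97,14,13] → X
    (2,1)@(5, 3): e=[73,54,-3] → .
    (1,2)@(3, 5): e=[87,10,27] → X
    (2,2)@(5, 5): e=[63,50,11] → X
    (3,2)@(7, 5): e=[39,90,-5] → .
    (1,3)@(3, 7): e=[77,6,41] → X
    (3,3)@(7, 7): e=[29,86,9] → X
    (4,3)@(9, 7): e=[5,126,-7] → .
    (1,4)@(3, 9): e=[67,2,55] → X
    (4,4)@(9, 9): e=[-5,122,7] → .
    (1,5)@(3, 11): e=[57,-2,69] → .
    (2,5)@(5, 11): e=[33,38,53] → X
  covered (14 px):
    . . . . .
    . X . . .
    . X X . .
    . X X X .
    . X X X .
    . . X X .
    . . X . .
    . . X . .
    . . X . .
    . . . . .
    . . . . .
    . . . . .
T2:
  2·area = 35
  edge (8, 9)→(1, 9): d=(-7,0) right/bottom  bias=-1
  edge (1, 9)→(6, 4): d=(5,-5) top-left  bias=+0
  edge (6, 4)→(8, 9): d=(2,5) right/bottom  bias=-1
    (4,0)@(9, 1): e=[56,0,-21] → .  [on edge]
    (3,1)@(7, 3): e=[42,0,-7] → .  [on edge]
    (2,2)@(5, 5): e=[28,0,7] → X  [on edge]
    (3,2)@(7, 5): e=[28,10,-3] → .
    (1,3)@(3, 7): e=[14,0,21] → X  [on edge]
    (3,3)@(7, 7): e=[14,20,1] → X
    (4,3)@(9, 7): e=[14,30,-9] → .
    (0,4)@(1, 9): e=[0,0,35] → .  [on edge]
    (1,4)@(3, 9): e=[0,10,25] → .  [on edge]
    (2,4)@(5, 9): e=[0,20,15] → .  [on edge]
    (3,4)@(7, 9): e=[0,30,5] → .  [on edge]
    (4,4)@(9, 9): e=[0,40,-5] → .  [on edge]
  covered (4 px):
    . . . . .
    . . . . .
    . . X . .
    . X X X .
    . . . . .
    . . . . .
    . . . . .
    . . . . .
    . . . . .
    . . . . .
    . . . . .
    . . . . .

Answer: 20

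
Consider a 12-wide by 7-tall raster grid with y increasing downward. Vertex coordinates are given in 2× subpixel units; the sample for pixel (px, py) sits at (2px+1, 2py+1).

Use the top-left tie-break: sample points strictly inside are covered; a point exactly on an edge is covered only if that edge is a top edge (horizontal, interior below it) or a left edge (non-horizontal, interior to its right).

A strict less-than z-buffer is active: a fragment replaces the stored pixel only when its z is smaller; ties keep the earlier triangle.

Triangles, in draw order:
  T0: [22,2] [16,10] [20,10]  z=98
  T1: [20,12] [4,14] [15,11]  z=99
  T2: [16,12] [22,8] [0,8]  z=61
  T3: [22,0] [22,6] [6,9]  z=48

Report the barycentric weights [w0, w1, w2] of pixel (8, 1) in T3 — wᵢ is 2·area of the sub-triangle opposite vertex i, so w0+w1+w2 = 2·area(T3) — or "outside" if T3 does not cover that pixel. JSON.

T0:
  2·area = 32  (B↔C swapped to make it positive)
  edge (22, 2)→(20, 10): d=(-2,8) right/bottom  bias=-1
  edge (20, 10)→(16, 10): d=(-4,0) right/bottom  bias=-1
  edge (16, 10)→(22, 2): d=(6,-8) top-left  bias=+0
    (10,2)@(21, 5): e=[2,20,10] → #
    (11,2)@(23, 5): e=[-14,20,26] → ·
    (9,3)@(19, 7): e=[14,12,6] → #
    (10,3)@(21, 7): e=[-2,12,22] → ·
    (8,4)@(17, 9): e=[26,4,2] → #
    (10,4)@(21, 9): e=[-6,4,34] → ·
    (8,5)@(17, 11): e=[22,-4,14] → ·
    (9,5)@(19, 11): e=[6,-4,30] → ·
  covered (4 px):
    · · · · · · · · · · · ·
    · · · · · · · · · · · ·
    · · · · · · · · · · # ·
    · · · · · · · · · # · ·
    · · · · · · · · # # · ·
    · · · · · · · · · · · ·
    · · · · · · · · · · · ·
T1:
  2·area = 26
  edge (20, 12)→(4, 14): d=(-16,2) right/bottom  bias=-1
  edge (4, 14)→(15, 11): d=(11,-3) top-left  bias=+0
  edge (15, 11)→(20, 12): d=(5,1) right/bottom  bias=-1
    (2,4)@(5, 9): e=[78,-52,0] → ·  [on edge]
    (7,5)@(15, 11): e=[26,0,0] → ·  [on edge]
    (4,6)@(9, 13): e=[6,4,16] → #
    (5,6)@(11, 13): e=[2,10,14] → #
    (6,6)@(13, 13): e=[-2,16,12] → ·
  covered (2 px):
    · · · · · · · · · · · ·
    · · · · · · · · · · · ·
    · · · · · · · · · · · ·
    · · · · · · · · · · · ·
    · · · · · · · · · · · ·
    · · · · · · · · · · · ·
    · · · · # # · · · · · ·
T2:
  2·area = 88  (B↔C swapped to make it positive)
  edge (16, 12)→(0, 8): d=(-16,-4) top-left  bias=+0
  edge (0, 8)→(22, 8): d=(22,0) top-left  bias=+0
  edge (22, 8)→(16, 12): d=(-6,4) right/bottom  bias=-1
    (2,4)@(5, 9): e=[4,22,62] → #
    (3,4)@(7, 9): e=[12,22,54] → #
    (4,4)@(9, 9): e=[20,22,46] → #
    (5,4)@(11, 9): e=[28,22,38] → #
    (6,4)@(13, 9): e=[36,22,30] → #
    (7,4)@(15, 9): e=[44,22,22] → #
    (8,4)@(17, 9): e=[52,22,14] → #
    (9,4)@(19, 9): e=[60,22,6] → #
    (10,4)@(21, 9): e=[68,22,-2] → ·
    (2,5)@(5, 11): e=[-28,66,50] → ·
    (3,5)@(7, 11): e=[-20,66,42] → ·
    (4,5)@(9, 11): e=[-12,66,34] → ·
  covered (11 px):
    · · · · · · · · · · · ·
    · · · · · · · · · · · ·
    · · · · · · · · · · · ·
    · · · · · · · · · · · ·
    · · # # # # # # # # · ·
    · · · · · · # # # · · ·
    · · · · · · · · · · · ·
T3:
  2·area = 96
  edge (22, 0)→(22, 6): d=(0,6) right/bottom  bias=-1
  edge (22, 6)→(6, 9): d=(-16,3) right/bottom  bias=-1
  edge (6, 9)→(22, 0): d=(16,-9) top-left  bias=+0
    (10,0)@(21, 1): e=[6,83,7] → #
    (11,0)@(23, 1): e=[-6,77,25] → ·
    (8,1)@(17, 3): e=[30,63,3] → #
    (9,1)@(19, 3): e=[18,57,21] → #
    (11,1)@(23, 3): e=[-6,45,57] → ·
    (7,2)@(15, 5): e=[42,37,17] → #
    (11,2)@(23, 5): e=[-6,13,89] → ·
    (5,3)@(11, 7): e=[66,17,13] → #
    (6,3)@(13, 7): e=[54,11,31] → #
    (8,3)@(17, 7): e=[30,-1,67] → ·
    (9,3)@(19, 7): e=[18,-7,85] → ·
    (10,3)@(21, 7): e=[6,-13,103] → ·
  covered (11 px):
    · · · · · · · · · · # ·
    · · · · · · · · # # # ·
    · · · · · · · # # # # ·
    · · · · · # # # · · · ·
    · · · · · · · · · · · ·
    · · · · · · · · · · · ·
    · · · · · · · · · · · ·

Answer: [63,3,30]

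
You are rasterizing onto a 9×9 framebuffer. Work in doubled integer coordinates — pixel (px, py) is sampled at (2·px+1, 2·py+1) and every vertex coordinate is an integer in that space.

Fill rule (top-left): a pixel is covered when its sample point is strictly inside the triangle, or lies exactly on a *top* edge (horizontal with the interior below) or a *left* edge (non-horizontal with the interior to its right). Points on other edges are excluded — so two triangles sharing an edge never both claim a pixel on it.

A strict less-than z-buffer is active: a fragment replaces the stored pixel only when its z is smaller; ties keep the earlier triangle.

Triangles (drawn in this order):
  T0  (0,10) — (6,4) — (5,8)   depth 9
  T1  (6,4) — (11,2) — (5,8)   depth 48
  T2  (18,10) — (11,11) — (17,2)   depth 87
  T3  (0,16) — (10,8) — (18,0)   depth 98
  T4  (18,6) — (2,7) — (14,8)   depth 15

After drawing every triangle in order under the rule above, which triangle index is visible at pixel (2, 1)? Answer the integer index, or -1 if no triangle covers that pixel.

T0:
  2·area = 18
  edge (0, 10)→(6, 4): d=(6,-6) top-left  bias=+0
  edge (6, 4)→(5, 8): d=(-1,4) right/bottom  bias=-1
  edge (5, 8)→(0, 10): d=(-5,2) right/bottom  bias=-1
    (4,0)@(9, 1): e=[0,-9,27] → .  [on edge]
    (3,1)@(7, 3): e=[0,-3,21] → .  [on edge]
    (2,2)@(5, 5): e=[0,3,15] → X  [on edge]
    (3,2)@(7, 5): e=[12,-5,11] → .
    (1,3)@(3, 7): e=[0,9,9] → X  [on edge]
    (3,3)@(7, 7): e=[24,-7,1] → .
    (0,4)@(1, 9): e=[0,15,3] → X  [on edge]
    (1,4)@(3, 9): e=[12,7,-1] → .
    (2,4)@(5, 9): e=[24,-1,-5] → .
    (0,5)@(1, 11): e=[12,13,-7] → .
  covered (4 px):
    . . . . . . . . .
    . . . . . . . . .
    . . X . . . . . .
    . X X . . . . . .
    X . . . . . . . .
    . . . . . . . . .
    . . . . . . . . .
    . . . . . . . . .
    . . . . . . . . .
T1:
  2·area = 18
  edge (6, 4)→(11, 2): d=(5,-2) top-left  bias=+0
  edge (11, 2)→(5, 8): d=(-6,6) right/bottom  bias=-1
  edge (5, 8)→(6, 4): d=(1,-4) top-left  bias=+0
    (4,1)@(9, 3): e=[1,6,11] → X
    (5,1)@(11, 3): e=[5,-6,19] → .
    (3,2)@(7, 5): e=[7,6,5] → X
    (4,2)@(9, 5): e=[11,-6,13] → .
    (3,3)@(7, 7): e=[17,-6,7] → .
  covered (2 px):
    . . . . . . . . .
    . . . . X . . . .
    . . . X . . . . .
    . . . . . . . . .
    . . . . . . . . .
    . . . . . . . . .
    . . . . . . . . .
    . . . . . . . . .
    . . . . . . . . .
T2:
  2·area = 57
  edge (18, 10)→(11, 11): d=(-7,1) right/bottom  bias=-1
  edge (11, 11)→(17, 2): d=(6,-9) top-left  bias=+0
  edge (17, 2)→(18, 10): d=(1,8) right/bottom  bias=-1
    (8,1)@(17, 3): e=[50,6,1] → X
    (7,2)@(15, 5): e=[38,0,19] → X  [on edge]
    (7,3)@(15, 7): e=[24,12,21] → X
    (6,4)@(13, 9): e=[12,6,39] → X
    (5,5)@(11, 11): e=[0,0,57] → .  [on edge]
    (6,5)@(13, 11): e=[-2,18,41] → .
    (7,5)@(15, 11): e=[-4,36,25] → .
    (8,5)@(17, 11): e=[-6,54,9] → .
    (3,8)@(7, 17): e=[-38,0,95] → .  [on edge]
  covered (8 px):
    . . . . . . . . .
    . . . . . . . . X
    . . . . . . . X X
    . . . . . . . X X
    . . . . . . X X X
    . . . . . . . . .
    . . . . . . . . .
    . . . . . . . . .
    . . . . . . . . .
T3:
  2·area = 16  (B↔C swapped to make it positive)
  edge (0, 16)→(18, 0): d=(18,-16) top-left  bias=+0
  edge (18, 0)→(10, 8): d=(-8,8) right/bottom  bias=-1
  edge (10, 8)→(0, 16): d=(-10,8) right/bottom  bias=-1
    (8,0)@(17, 1): e=[2,0,14] → .  [on edge]
    (7,1)@(15, 3): e=[6,0,10] → .  [on edge]
    (6,2)@(13, 5): e=[10,0,6] → .  [on edge]
    (5,3)@(11, 7): e=[14,0,2] → .  [on edge]
    (4,4)@(9, 9): e=[18,0,-2] → .  [on edge]
    (3,5)@(7, 11): e=[22,0,-6] → .  [on edge]
    (2,6)@(5, 13): e=[26,0,-10] → .  [on edge]
    (1,7)@(3, 15): e=[30,0,-14] → .  [on edge]
    (0,8)@(1, 17): e=[34,0,-18] → .  [on edge]
  covered (0 px):
    . . . . . . . . .
    . . . . . . . . .
    . . . . . . . . .
    . . . . . . . . .
    . . . . . . . . .
    . . . . . . . . .
    . . . . . . . . .
    . . . . . . . . .
    . . . . . . . . .
T4:
  2·area = 28  (B↔C swapped to make it positive)
  edge (18, 6)→(14, 8): d=(-4,2) right/bottom  bias=-1
  edge (14, 8)→(2, 7): d=(-12,-1) top-left  bias=+0
  edge (2, 7)→(18, 6): d=(16,-1) top-left  bias=+0
    (1,3)@(3, 7): e=[26,1,1] → X
    (2,3)@(5, 7): e=[22,3,3] → X
    (3,3)@(7, 7): e=[18,5,5] → X
    (4,3)@(9, 7): e=[14,7,7] → X
    (5,3)@(11, 7): e=[10,9,9] → X
    (6,3)@(13, 7): e=[6,11,11] → X
    (7,3)@(15, 7): e=[2,13,13] → X
    (8,3)@(17, 7): e=[-2,15,15] → .
    (1,4)@(3, 9): e=[18,-23,33] → .
    (2,4)@(5, 9): e=[14,-21,35] → .
    (3,4)@(7, 9): e=[10,-19,37] → .
    (4,4)@(9, 9): e=[6,-17,39] → .
  covered (7 px):
    . . . . . . . . .
    . . . . . . . . .
    . . . . . . . . .
    . X X X X X X X .
    . . . . . . . . .
    . . . . . . . . .
    . . . . . . . . .
    . . . . . . . . .
    . . . . . . . . .

Z-buffer (winner per pixel, '.' = empty):
  . . . . . . . . .
  . . . . 1 . . . 2
  . . 0 1 . . . 2 2
  . 0 0 4 4 4 4 4 2
  0 . . . . . 2 2 2
  . . . . . . . . .
  . . . . . . . . .
  . . . . . . . . .
  . . . . . . . . .

Final: -1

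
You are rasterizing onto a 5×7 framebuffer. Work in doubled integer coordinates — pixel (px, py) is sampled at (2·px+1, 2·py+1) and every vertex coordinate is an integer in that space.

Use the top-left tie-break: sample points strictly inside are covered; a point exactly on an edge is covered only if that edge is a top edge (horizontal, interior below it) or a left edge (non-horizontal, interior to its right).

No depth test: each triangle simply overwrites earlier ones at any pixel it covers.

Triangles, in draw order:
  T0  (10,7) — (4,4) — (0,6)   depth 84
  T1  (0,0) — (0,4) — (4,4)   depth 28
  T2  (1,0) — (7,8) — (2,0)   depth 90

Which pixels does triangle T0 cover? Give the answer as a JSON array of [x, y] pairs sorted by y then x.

T0:
  2·area = 24  (B↔C swapped to make it positive)
  edge (10, 7)→(0, 6): d=(-10,-1) top-left  bias=+0
  edge (0, 6)→(4, 4): d=(4,-2) top-left  bias=+0
  edge (4, 4)→(10, 7): d=(6,3) right/bottom  bias=-1
    (1,2)@(3, 5): e=[13,2,9] → #
    (2,2)@(5, 5): e=[15,6,3] → #
    (3,2)@(7, 5): e=[17,10,-3] → ·
    (1,3)@(3, 7): e=[-7,10,21] → ·
    (2,3)@(5, 7): e=[-5,14,15] → ·
  covered (2 px):
    · · · · ·
    · · · · ·
    · # # · ·
    · · · · ·
    · · · · ·
    · · · · ·
    · · · · ·
T1:
  2·area = 16  (B↔C swapped to make it positive)
  edge (0, 0)→(4, 4): d=(4,4) right/bottom  bias=-1
  edge (4, 4)→(0, 4): d=(-4,0) right/bottom  bias=-1
  edge (0, 4)→(0, 0): d=(0,-4) top-left  bias=+0
    (0,0)@(1, 1): e=[0,12,4] → ·  [on edge]
    (0,1)@(1, 3): e=[8,4,4] → #
    (1,1)@(3, 3): e=[0,4,12] → ·  [on edge]
    (0,2)@(1, 5): e=[16,-4,4] → ·
    (2,2)@(5, 5): e=[0,-4,20] → ·  [on edge]
    (3,3)@(7, 7): e=[0,-12,28] → ·  [on edge]
    (4,4)@(9, 9): e=[0,-20,36] → ·  [on edge]
  covered (1 px):
    · · · · ·
    # · · · ·
    · · · · ·
    · · · · ·
    · · · · ·
    · · · · ·
    · · · · ·
T2:
  2·area = 8  (B↔C swapped to make it positive)
  edge (1, 0)→(2, 0): d=(1,0) top-left  bias=+0
  edge (2, 0)→(7, 8): d=(5,8) right/bottom  bias=-1
  edge (7, 8)→(1, 0): d=(-6,-8) top-left  bias=+0
    (2,2)@(5, 5): e=[5,1,2] → #
    (3,2)@(7, 5): e=[5,-15,18] → ·
    (2,3)@(5, 7): e=[7,11,-10] → ·
  covered (1 px):
    · · · · ·
    · · · · ·
    · · # · ·
    · · · · ·
    · · · · ·
    · · · · ·
    · · · · ·

Result: [[1,2],[2,2]]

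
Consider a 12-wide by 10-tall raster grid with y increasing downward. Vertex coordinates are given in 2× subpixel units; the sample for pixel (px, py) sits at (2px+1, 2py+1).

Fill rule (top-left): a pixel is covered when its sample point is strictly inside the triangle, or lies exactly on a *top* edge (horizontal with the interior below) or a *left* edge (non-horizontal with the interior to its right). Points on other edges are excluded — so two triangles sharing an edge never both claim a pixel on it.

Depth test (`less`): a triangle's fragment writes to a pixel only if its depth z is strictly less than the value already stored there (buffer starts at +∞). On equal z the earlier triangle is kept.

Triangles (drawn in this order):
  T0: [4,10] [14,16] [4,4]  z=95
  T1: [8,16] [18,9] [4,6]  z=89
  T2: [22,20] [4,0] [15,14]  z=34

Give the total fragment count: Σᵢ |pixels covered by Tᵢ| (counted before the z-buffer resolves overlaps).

T0:
  2·area = 60  (B↔C swapped to make it positive)
  edge (4, 10)→(4, 4): d=(0,-6) top-left  bias=+0
  edge (4, 4)→(14, 16): d=(10,12) right/bottom  bias=-1
  edge (14, 16)→(4, 10): d=(-10,-6) top-left  bias=+0
    (2,3)@(5, 7): e=[6,18,36] → X
    (3,3)@(7, 7): e=[18,-6,48] → .
    (2,4)@(5, 9): e=[6,38,16] → X
    (3,4)@(7, 9): e=[18,14,28] → X
    (4,4)@(9, 9): e=[30,-10,40] → .
    (2,5)@(5, 11): e=[6,58,-4] → .
    (3,5)@(7, 11): e=[18,34,8] → X
    (4,5)@(9, 11): e=[30,10,20] → X
    (5,5)@(11, 11): e=[42,-14,32] → .
    (3,6)@(7, 13): e=[18,54,-12] → .
    (4,6)@(9, 13): e=[30,30,0] → X  [on edge]
    (5,6)@(11, 13): e=[42,6,12] → X
    (9,9)@(19, 19): e=[90,-30,0] → .  [on edge]
  covered (8 px):
    . . . . . . . . . . . .
    . . . . . . . . . . . .
    . . . . . . . . . . . .
    . . X . . . . . . . . .
    . . X X . . . . . . . .
    . . . X X . . . . . . .
    . . . . X X . . . . . .
    . . . . . . X . . . . .
    . . . . . . . . . . . .
    . . . . . . . . . . . .
T1:
  2·area = 128  (B↔C swapped to make it positive)
  edge (8, 16)→(4, 6): d=(-4,-10) top-left  bias=+0
  edge (4, 6)→(18, 9): d=(14,3) right/bottom  bias=-1
  edge (18, 9)→(8, 16): d=(-10,7) right/bottom  bias=-1
    (2,3)@(5, 7): e=[6,11,111] → X
    (3,3)@(7, 7): e=[26,5,97] → X
    (4,3)@(9, 7): e=[46,-1,83] → .
    (2,4)@(5, 9): e=[-2,39,91] → .
    (3,4)@(7, 9): e=[18,33,77] → X
    (4,4)@(9, 9): e=[38,27,63] → X
    (5,4)@(11, 9): e=[58,21,49] → X
    (6,4)@(13, 9): e=[78,15,35] → X
    (7,4)@(15, 9): e=[98,9,21] → X
    (8,4)@(17, 9): e=[118,3,7] → X
    (9,4)@(19, 9): e=[138,-3,-7] → .
    (3,5)@(7, 11): e=[10,61,57] → X
  covered (17 px):
    . . . . . . . . . . . .
    . . . . . . . . . . . .
    . . . . . . . . . . . .
    . . X X . . . . . . . .
    . . . X X X X X X . . .
    . . . X X X X X . . . .
    . . . X X X . . . . . .
    . . . . X . . . . . . .
    . . . . . . . . . . . .
    . . . . . . . . . . . .
T2:
  2·area = 32  (B↔C swapped to make it positive)
  edge (22, 20)→(15, 14): d=(-7,-6) top-left  bias=+0
  edge (15, 14)→(4, 0): d=(-11,-14) top-left  bias=+0
  edge (4, 0)→(22, 20): d=(18,20) right/bottom  bias=-1
    (6,5)@(13, 11): e=[9,5,18] → X
    (7,5)@(15, 11): e=[21,33,-22] → .
    (6,6)@(13, 13): e=[-5,-17,54] → .
    (7,6)@(15, 13): e=[7,11,14] → X
    (8,6)@(17, 13): e=[19,39,-26] → .
    (7,7)@(15, 15): e=[-7,-11,50] → .
    (8,7)@(17, 15): e=[5,17,10] → X
    (9,7)@(19, 15): e=[17,45,-30] → .
    (8,8)@(17, 17): e=[-9,-5,46] → .
    (9,8)@(19, 17): e=[3,23,6] → X
    (10,8)@(21, 17): e=[15,51,-34] → .
    (9,9)@(19, 19): e=[-11,1,42] → .
  covered (5 px):
    . . . . . . . . . . . .
    . . . . . . . . . . . .
    . . . . . . . . . . . .
    . . . . . . . . . . . .
    . . . . . . . . . . . .
    . . . . . . X . . . . .
    . . . . . . . X . . . .
    . . . . . . . . X . . .
    . . . . . . . . . X . .
    . . . . . . . . . . X .

Result: 30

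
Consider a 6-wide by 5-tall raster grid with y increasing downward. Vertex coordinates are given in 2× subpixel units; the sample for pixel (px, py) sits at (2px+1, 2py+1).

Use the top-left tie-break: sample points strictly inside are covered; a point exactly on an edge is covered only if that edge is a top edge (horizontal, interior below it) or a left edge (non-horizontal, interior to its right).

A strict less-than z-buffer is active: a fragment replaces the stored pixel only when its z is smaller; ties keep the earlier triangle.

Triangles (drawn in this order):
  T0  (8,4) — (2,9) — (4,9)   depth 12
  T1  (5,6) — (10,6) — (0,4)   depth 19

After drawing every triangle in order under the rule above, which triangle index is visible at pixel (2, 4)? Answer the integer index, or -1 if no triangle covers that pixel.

T0:
  2·area = 10  (B↔C swapped to make it positive)
  edge (8, 4)→(4, 9): d=(-4,5) right/bottom  bias=-1
  edge (4, 9)→(2, 9): d=(-2,0) right/bottom  bias=-1
  edge (2, 9)→(8, 4): d=(6,-5) top-left  bias=+0
    (3,2)@(7, 5): e=[1,8,1] → #
    (4,2)@(9, 5): e=[-9,8,11] → ·
    (2,3)@(5, 7): e=[3,4,3] → #
    (3,3)@(7, 7): e=[-7,4,13] → ·
    (0,4)@(1, 9): e=[15,0,-5] → ·  [on edge]
    (1,4)@(3, 9): e=[5,0,5] → ·  [on edge]
    (2,4)@(5, 9): e=[-5,0,15] → ·  [on edge]
    (3,4)@(7, 9): e=[-15,0,25] → ·  [on edge]
    (4,4)@(9, 9): e=[-25,0,35] → ·  [on edge]
    (5,4)@(11, 9): e=[-35,0,45] → ·  [on edge]
  covered (2 px):
    · · · · · ·
    · · · · · ·
    · · · # · ·
    · · # · · ·
    · · · · · ·
T1:
  2·area = 10  (B↔C swapped to make it positive)
  edge (5, 6)→(0, 4): d=(-5,-2) top-left  bias=+0
  edge (0, 4)→(10, 6): d=(10,2) right/bottom  bias=-1
  edge (10, 6)→(5, 6): d=(-5,0) right/bottom  bias=-1
    (1,2)@(3, 5): e=[1,4,5] → #
    (2,2)@(5, 5): e=[5,0,5] → ·  [on edge]
    (1,3)@(3, 7): e=[-9,24,-5] → ·
  covered (1 px):
    · · · · · ·
    · · · · · ·
    · # · · · ·
    · · · · · ·
    · · · · · ·

Z-buffer (winner per pixel, '.' = empty):
  . . . . . .
  . . . . . .
  . 1 . 0 . .
  . . 0 . . .
  . . . . . .

Final: -1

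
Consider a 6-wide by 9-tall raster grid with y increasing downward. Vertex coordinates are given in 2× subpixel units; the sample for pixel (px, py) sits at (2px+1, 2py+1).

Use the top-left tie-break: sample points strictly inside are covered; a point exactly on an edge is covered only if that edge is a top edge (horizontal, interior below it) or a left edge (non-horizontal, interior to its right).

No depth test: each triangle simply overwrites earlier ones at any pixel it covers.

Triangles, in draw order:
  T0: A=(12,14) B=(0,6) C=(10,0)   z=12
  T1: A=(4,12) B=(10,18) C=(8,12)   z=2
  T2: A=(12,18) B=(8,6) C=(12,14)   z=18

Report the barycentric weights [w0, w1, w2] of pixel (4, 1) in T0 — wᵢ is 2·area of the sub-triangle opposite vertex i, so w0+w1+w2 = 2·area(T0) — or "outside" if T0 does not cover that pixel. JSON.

T0:
  2·area = 152
  edge (12, 14)→(0, 6): d=(-12,-8) top-left  bias=+0
  edge (0, 6)→(10, 0): d=(10,-6) top-left  bias=+0
  edge (10, 0)→(12, 14): d=(2,14) right/bottom  bias=-1
    (4,0)@(9, 1): e=[132,4,16] → █
    (5,0)@(11, 1): e=[148,16,-12] → ·
    (2,1)@(5, 3): e=[76,0,76] → █  [on edge]
    (3,1)@(7, 3): e=[92,12,48] → █
    (5,1)@(11, 3): e=[124,36,-8] → ·
    (1,2)@(3, 5): e=[36,8,108] → █
    (5,2)@(11, 5): e=[100,56,-4] → ·
    (1,3)@(3, 7): e=[12,28,112] → █
    (5,3)@(11, 7): e=[76,76,0] → ·  [on edge]
    (1,4)@(3, 9): e=[-12,48,116] → ·
    (2,4)@(5, 9): e=[4,60,88] → █
    (5,4)@(11, 9): e=[52,96,4] → █
  covered (19 px):
    · · · · █ ·
    · · █ █ █ ·
    · █ █ █ █ ·
    · █ █ █ █ ·
    · · █ █ █ █
    · · · · █ █
    · · · · · █
    · · · · · ·
    · · · · · ·
T1:
  2·area = 24  (B↔C swapped to make it positive)
  edge (4, 12)→(8, 12): d=(4,0) top-left  bias=+0
  edge (8, 12)→(10, 18): d=(2,6) right/bottom  bias=-1
  edge (10, 18)→(4, 12): d=(-6,-6) top-left  bias=+0
    (2,1)@(5, 3): e=[-36,0,60] → ·  [on edge]
    (0,4)@(1, 9): e=[-12,36,0] → ·  [on edge]
    (3,4)@(7, 9): e=[-12,0,36] → ·  [on edge]
    (1,5)@(3, 11): e=[-4,28,0] → ·  [on edge]
    (2,6)@(5, 13): e=[4,20,0] → █  [on edge]
    (3,6)@(7, 13): e=[4,8,12] → █
    (4,6)@(9, 13): e=[4,-4,24] → ·
    (2,7)@(5, 15): e=[12,24,-12] → ·
    (3,7)@(7, 15): e=[12,12,0] → █  [on edge]
    (4,7)@(9, 15): e=[12,0,12] → ·  [on edge]
    (3,8)@(7, 17): e=[20,16,-12] → ·
    (4,8)@(9, 17): e=[20,4,0] → █  [on edge]
  covered (4 px):
    · · · · · ·
    · · · · · ·
    · · · · · ·
    · · · · · ·
    · · · · · ·
    · · · · · ·
    · · █ █ · ·
    · · · █ · ·
    · · · · █ ·
T2:
  2·area = 16
  edge (12, 18)→(8, 6): d=(-4,-12) top-left  bias=+0
  edge (8, 6)→(12, 14): d=(4,8) right/bottom  bias=-1
  edge (12, 14)→(12, 18): d=(0,4) right/bottom  bias=-1
    (3,1)@(7, 3): e=[0,-4,20] → ·  [on edge]
    (4,4)@(9, 9): e=[0,4,12] → █  [on edge]
    (5,4)@(11, 9): e=[24,-12,4] → ·
    (4,5)@(9, 11): e=[-8,12,12] → ·
    (5,6)@(11, 13): e=[8,4,4] → █
    (5,7)@(11, 15): e=[0,12,4] → █  [on edge]
    (5,8)@(11, 17): e=[-8,20,4] → ·
  covered (3 px):
    · · · · · ·
    · · · · · ·
    · · · · · ·
    · · · · · ·
    · · · · █ ·
    · · · · · ·
    · · · · · █
    · · · · · █
    · · · · · ·

Answer: [24,20,108]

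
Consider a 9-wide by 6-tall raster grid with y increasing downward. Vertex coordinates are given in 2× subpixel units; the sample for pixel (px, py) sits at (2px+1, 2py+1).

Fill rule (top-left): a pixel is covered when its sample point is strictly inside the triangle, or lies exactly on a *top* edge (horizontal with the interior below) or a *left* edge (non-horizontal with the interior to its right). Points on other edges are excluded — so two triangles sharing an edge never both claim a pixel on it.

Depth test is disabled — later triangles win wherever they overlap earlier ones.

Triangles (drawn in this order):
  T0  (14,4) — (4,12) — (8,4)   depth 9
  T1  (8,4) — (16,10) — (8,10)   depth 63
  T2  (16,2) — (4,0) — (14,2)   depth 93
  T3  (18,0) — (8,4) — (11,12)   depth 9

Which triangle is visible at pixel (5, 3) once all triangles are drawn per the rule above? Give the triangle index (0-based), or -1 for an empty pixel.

T0:
  2·area = 48
  edge (14, 4)→(4, 12): d=(-10,8) right/bottom  bias=-1
  edge (4, 12)→(8, 4): d=(4,-8) top-left  bias=+0
  edge (8, 4)→(14, 4): d=(6,0) top-left  bias=+0
    (4,2)@(9, 5): e=[30,12,6] → #
    (5,2)@(11, 5): e=[14,28,6] → #
    (6,2)@(13, 5): e=[-2,44,6] → ·
    (3,3)@(7, 7): e=[26,4,18] → #
    (5,3)@(11, 7): e=[-6,36,18] → ·
    (3,4)@(7, 9): e=[6,12,30] → #
    (4,4)@(9, 9): e=[-10,28,30] → ·
    (2,5)@(5, 11): e=[2,4,42] → #
    (3,5)@(7, 11): e=[-14,20,42] → ·
  covered (6 px):
    · · · · · · · · ·
    · · · · · · · · ·
    · · · · # # · · ·
    · · · # # · · · ·
    · · · # · · · · ·
    · · # · · · · · ·
T1:
  2·area = 48
  edge (8, 4)→(16, 10): d=(8,6) right/bottom  bias=-1
  edge (16, 10)→(8, 10): d=(-8,0) right/bottom  bias=-1
  edge (8, 10)→(8, 4): d=(0,-6) top-left  bias=+0
    (4,2)@(9, 5): e=[2,40,6] → #
    (5,2)@(11, 5): e=[-10,40,18] → ·
    (4,3)@(9, 7): e=[18,24,6] → #
    (5,3)@(11, 7): e=[6,24,18] → #
    (6,3)@(13, 7): e=[-6,24,30] → ·
    (4,4)@(9, 9): e=[34,8,6] → #
    (6,4)@(13, 9): e=[10,8,30] → #
    (7,4)@(15, 9): e=[-2,8,42] → ·
    (4,5)@(9, 11): e=[50,-8,6] → ·
    (5,5)@(11, 11): e=[38,-8,18] → ·
    (6,5)@(13, 11): e=[26,-8,30] → ·
  covered (6 px):
    · · · · · · · · ·
    · · · · · · · · ·
    · · · · # · · · ·
    · · · · # # · · ·
    · · · · # # # · ·
    · · · · · · · · ·
T2:
  2·area = 4  (B↔C swapped to make it positive)
  edge (16, 2)→(14, 2): d=(-2,0) right/bottom  bias=-1
  edge (14, 2)→(4, 0): d=(-10,-2) top-left  bias=+0
  edge (4, 0)→(16, 2): d=(12,2) right/bottom  bias=-1
    (4,0)@(9, 1): e=[2,0,2] → #  [on edge]
    (5,0)@(11, 1): e=[2,4,-2] → ·
    (4,1)@(9, 3): e=[-2,-20,26] → ·
  covered (1 px):
    · · · · # · · · ·
    · · · · · · · · ·
    · · · · · · · · ·
    · · · · · · · · ·
    · · · · · · · · ·
    · · · · · · · · ·
T3:
  2·area = 92  (B↔C swapped to make it positive)
  edge (18, 0)→(11, 12): d=(-7,12) right/bottom  bias=-1
  edge (11, 12)→(8, 4): d=(-3,-8) top-left  bias=+0
  edge (8, 4)→(18, 0): d=(10,-4) top-left  bias=+0
    (8,0)@(17, 1): e=[5,81,6] → #
    (5,1)@(11, 3): e=[63,27,2] → #
    (6,1)@(13, 3): e=[39,43,10] → #
    (7,1)@(15, 3): e=[15,59,18] → #
    (8,1)@(17, 3): e=[-9,75,26] → ·
    (4,2)@(9, 5): e=[73,5,14] → #
    (8,2)@(17, 5): e=[-23,69,46] → ·
    (4,3)@(9, 7): e=[59,-1,34] → ·
    (5,3)@(11, 7): e=[35,15,42] → #
    (7,3)@(15, 7): e=[-13,47,58] → ·
    (5,4)@(11, 9): e=[21,9,62] → #
    (6,4)@(13, 9): e=[-3,25,70] → ·
  covered (12 px):
    · · · · · · · · #
    · · · · · # # # ·
    · · · · # # # # ·
    · · · · · # # · ·
    · · · · · # · · ·
    · · · · · # · · ·

Z-buffer (winner per pixel, '.' = empty):
  . . . . 2 . . . 3
  . . . . . 3 3 3 .
  . . . . 3 3 3 3 .
  . . . 0 1 3 3 . .
  . . . 0 1 3 1 . .
  . . 0 . . 3 . . .

Result: 3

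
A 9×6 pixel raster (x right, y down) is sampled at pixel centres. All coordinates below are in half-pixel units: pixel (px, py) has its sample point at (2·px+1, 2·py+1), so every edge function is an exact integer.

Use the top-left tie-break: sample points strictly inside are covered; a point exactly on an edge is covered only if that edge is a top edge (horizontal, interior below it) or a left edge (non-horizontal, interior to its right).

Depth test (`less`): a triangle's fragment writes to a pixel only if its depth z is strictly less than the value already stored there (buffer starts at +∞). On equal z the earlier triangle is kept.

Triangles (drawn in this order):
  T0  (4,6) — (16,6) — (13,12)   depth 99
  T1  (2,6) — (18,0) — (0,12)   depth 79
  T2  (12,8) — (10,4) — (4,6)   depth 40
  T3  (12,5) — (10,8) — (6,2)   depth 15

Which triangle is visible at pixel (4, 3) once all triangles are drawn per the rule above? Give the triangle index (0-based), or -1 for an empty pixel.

T0:
  2·area = 72
  edge (4, 6)→(16, 6): d=(12,0) top-left  bias=+0
  edge (16, 6)→(13, 12): d=(-3,6) right/bottom  bias=-1
  edge (13, 12)→(4, 6): d=(-9,-6) top-left  bias=+0
    (3,3)@(7, 7): e=[12,51,9] → #
    (4,3)@(9, 7): e=[12,39,21] → #
    (5,3)@(11, 7): e=[12,27,33] → #
    (6,3)@(13, 7): e=[12,15,45] → #
    (7,3)@(15, 7): e=[12,3,57] → #
    (8,3)@(17, 7): e=[12,-9,69] → ·
    (3,4)@(7, 9): e=[36,45,-9] → ·
    (4,4)@(9, 9): e=[36,33,3] → #
    (7,4)@(15, 9): e=[36,-3,39] → ·
    (4,5)@(9, 11): e=[60,27,-15] → ·
    (5,5)@(11, 11): e=[60,15,-3] → ·
    (6,5)@(13, 11): e=[60,3,9] → #
  covered (9 px):
    · · · · · · · · ·
    · · · · · · · · ·
    · · · · · · · · ·
    · · · # # # # # ·
    · · · · # # # · ·
    · · · · · · # · ·
T1:
  2·area = 84
  edge (2, 6)→(18, 0): d=(16,-6) top-left  bias=+0
  edge (18, 0)→(0, 12): d=(-18,12) right/bottom  bias=-1
  edge (0, 12)→(2, 6): d=(2,-6) top-left  bias=+0
    (1,1)@(3, 3): e=[-42,126,0] → ·  [on edge]
    (5,1)@(11, 3): e=[6,30,48] → #
    (6,1)@(13, 3): e=[18,6,60] → #
    (7,1)@(15, 3): e=[30,-18,72] → ·
    (2,2)@(5, 5): e=[2,66,16] → #
    (3,2)@(7, 5): e=[14,42,28] → #
    (4,2)@(9, 5): e=[26,18,40] → #
    (5,2)@(11, 5): e=[38,-6,52] → ·
    (6,2)@(13, 5): e=[50,-30,64] → ·
    (1,3)@(3, 7): e=[22,54,8] → #
    (4,3)@(9, 7): e=[58,-18,44] → ·
    (0,4)@(1, 9): e=[42,42,0] → #  [on edge]
  covered (11 px):
    · · · · · · · · ·
    · · · · · # # · ·
    · · # # # · · · ·
    · # # # · · · · ·
    # # · · · · · · ·
    # · · · · · · · ·
T2:
  2·area = 28  (B↔C swapped to make it positive)
  edge (12, 8)→(4, 6): d=(-8,-2) top-left  bias=+0
  edge (4, 6)→(10, 4): d=(6,-2) top-left  bias=+0
  edge (10, 4)→(12, 8): d=(2,4) right/bottom  bias=-1
    (6,1)@(13, 3): e=[42,0,-14] → ·  [on edge]
    (3,2)@(7, 5): e=[14,0,14] → #  [on edge]
    (4,2)@(9, 5): e=[18,4,6] → #
    (5,2)@(11, 5): e=[22,8,-2] → ·
    (0,3)@(1, 7): e=[-14,0,42] → ·  [on edge]
    (3,3)@(7, 7): e=[-2,12,18] → ·
    (4,3)@(9, 7): e=[2,16,10] → #
    (5,3)@(11, 7): e=[6,20,2] → #
    (6,3)@(13, 7): e=[10,24,-6] → ·
    (4,4)@(9, 9): e=[-14,28,14] → ·
    (5,4)@(11, 9): e=[-10,32,6] → ·
  covered (4 px):
    · · · · · · · · ·
    · · · · · · · · ·
    · · · # # · · · ·
    · · · · # # · · ·
    · · · · · · · · ·
    · · · · · · · · ·
T3:
  2·area = 24
  edge (12, 5)→(10, 8): d=(-2,3) right/bottom  bias=-1
  edge (10, 8)→(6, 2): d=(-4,-6) top-left  bias=+0
  edge (6, 2)→(12, 5): d=(6,3) right/bottom  bias=-1
    (3,1)@(7, 3): e=[19,2,3] → #
    (4,1)@(9, 3): e=[13,14,-3] → ·
    (3,2)@(7, 5): e=[15,-6,15] → ·
    (4,2)@(9, 5): e=[9,6,9] → #
    (5,2)@(11, 5): e=[3,18,3] → #
    (6,2)@(13, 5): e=[-3,30,-3] → ·
    (4,3)@(9, 7): e=[5,-2,21] → ·
    (5,3)@(11, 7): e=[-1,10,15] → ·
  covered (3 px):
    · · · · · · · · ·
    · · · # · · · · ·
    · · · · # # · · ·
    · · · · · · · · ·
    · · · · · · · · ·
    · · · · · · · · ·

Z-buffer (winner per pixel, '.' = empty):
  . . . . . . . . .
  . . . 3 . 1 1 . .
  . . 1 2 3 3 . . .
  . 1 1 1 2 2 0 0 .
  1 1 . . 0 0 0 . .
  1 . . . . . 0 . .

Final: 2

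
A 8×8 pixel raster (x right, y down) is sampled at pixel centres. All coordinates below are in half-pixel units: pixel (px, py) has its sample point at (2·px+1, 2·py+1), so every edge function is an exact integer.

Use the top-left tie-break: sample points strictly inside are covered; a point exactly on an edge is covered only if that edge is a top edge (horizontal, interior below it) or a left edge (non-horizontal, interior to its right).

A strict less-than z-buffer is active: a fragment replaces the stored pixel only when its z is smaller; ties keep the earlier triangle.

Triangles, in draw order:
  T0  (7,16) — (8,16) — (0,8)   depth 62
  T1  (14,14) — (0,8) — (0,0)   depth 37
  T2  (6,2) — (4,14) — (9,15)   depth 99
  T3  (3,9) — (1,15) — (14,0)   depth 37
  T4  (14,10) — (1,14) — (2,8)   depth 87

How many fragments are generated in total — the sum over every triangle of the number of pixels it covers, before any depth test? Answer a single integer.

T0:
  2·area = 8  (B↔C swapped to make it positive)
  edge (7, 16)→(0, 8): d=(-7,-8) top-left  bias=+0
  edge (0, 8)→(8, 16): d=(8,8) right/bottom  bias=-1
  edge (8, 16)→(7, 16): d=(-1,0) right/bottom  bias=-1
    (0,4)@(1, 9): e=[1,0,7] → .  [on edge]
    (1,5)@(3, 11): e=[3,0,5] → .  [on edge]
    (2,6)@(5, 13): e=[5,0,3] → .  [on edge]
    (3,7)@(7, 15): e=[7,0,1] → .  [on edge]
  covered (0 px):
    . . . . . . . .
    . . . . . . . .
    . . . . . . . .
    . . . . . . . .
    . . . . . . . .
    . . . . . . . .
    . . . . . . . .
    . . . . . . . .
T1:
  2·area = 112
  edge (14, 14)→(0, 8): d=(-14,-6) top-left  bias=+0
  edge (0, 8)→(0, 0): d=(0,-8) top-left  bias=+0
  edge (0, 0)→(14, 14): d=(14,14) right/bottom  bias=-1
    (0,0)@(1, 1): e=[104,8,0] → .  [on edge]
    (0,1)@(1, 3): e=[76,8,28] → X
    (1,1)@(3, 3): e=[88,24,0] → .  [on edge]
    (0,2)@(1, 5): e=[48,8,56] → X
    (1,2)@(3, 5): e=[60,24,28] → X
    (2,2)@(5, 5): e=[72,40,0] → .  [on edge]
    (0,3)@(1, 7): e=[20,8,84] → X
    (2,3)@(5, 7): e=[44,40,28] → X
    (3,3)@(7, 7): e=[56,56,0] → .  [on edge]
    (0,4)@(1, 9): e=[-8,8,112] → .
    (1,4)@(3, 9): e=[4,24,84] → X
    (3,4)@(7, 9): e=[28,56,28] → X
    (4,4)@(9, 9): e=[40,72,0] → .  [on edge]
    (3,5)@(7, 11): e=[0,56,56] → X  [on edge]
    (5,5)@(11, 11): e=[24,88,0] → .  [on edge]
    (6,6)@(13, 13): e=[8,104,0] → .  [on edge]
    (7,7)@(15, 15): e=[-8,120,0] → .  [on edge]
  covered (11 px):
    . . . . . . . .
    X . . . . . . .
    X X . . . . . .
    X X X . . . . .
    . X X X . . . .
    . . . X X . . .
    . . . . . . . .
    . . . . . . . .
T2:
  2·area = 62  (B↔C swapped to make it positive)
  edge (6, 2)→(9, 15): d=(3,13) right/bottom  bias=-1
  edge (9, 15)→(4, 14): d=(-5,-1) top-left  bias=+0
  edge (4, 14)→(6, 2): d=(2,-12) top-left  bias=+0
    (3,3)@(7, 7): e=[2,38,22] → X
    (4,3)@(9, 7): e=[-24,40,46] → .
    (2,4)@(5, 9): e=[34,26,2] → X
    (4,4)@(9, 9): e=[-18,30,50] → .
    (2,5)@(5, 11): e=[40,16,6] → X
    (4,5)@(9, 11): e=[-12,20,54] → .
    (2,6)@(5, 13): e=[46,6,10] → X
    (4,6)@(9, 13): e=[-6,10,58] → .
    (2,7)@(5, 15): e=[52,-4,14] → .
    (3,7)@(7, 15): e=[26,-2,38] → .
    (4,7)@(9, 15): e=[0,0,62] → .  [on edge]
  covered (7 px):
    . . . . . . . .
    . . . . . . . .
    . . . . . . . .
    . . . X . . . .
    . . X X . . . .
    . . X X . . . .
    . . X X . . . .
    . . . . . . . .
T3:
  2·area = 48  (B↔C swapped to make it positive)
  edge (3, 9)→(14, 0): d=(11,-9) top-left  bias=+0
  edge (14, 0)→(1, 15): d=(-13,15) right/bottom  bias=-1
  edge (1, 15)→(3, 9): d=(2,-6) top-left  bias=+0
    (6,0)@(13, 1): e=[2,2,44] → X
    (7,0)@(15, 1): e=[20,-28,56] → .
    (2,1)@(5, 3): e=[-48,96,0] → .  [on edge]
    (5,1)@(11, 3): e=[6,6,36] → X
    (6,1)@(13, 3): e=[24,-24,48] → .
    (4,2)@(9, 5): e=[10,10,28] → X
    (5,2)@(11, 5): e=[28,-20,40] → .
    (3,3)@(7, 7): e=[14,14,20] → X
    (4,3)@(9, 7): e=[32,-16,32] → .
    (1,4)@(3, 9): e=[0,48,0] → X  [on edge]
    (2,4)@(5, 9): e=[18,18,12] → X
    (3,4)@(7, 9): e=[36,-12,24] → .
    (0,7)@(1, 15): e=[48,0,0] → .  [on edge]
  covered (7 px):
    . . . . . . X .
    . . . . . X . .
    . . . . X . . .
    . . . X . . . .
    . X X . . . . .
    . X . . . . . .
    . . . . . . . .
    . . . . . . . .
T4:
  2·area = 74
  edge (14, 10)→(1, 14): d=(-13,4) right/bottom  bias=-1
  edge (1, 14)→(2, 8): d=(1,-6) top-left  bias=+0
  edge (2, 8)→(14, 10): d=(12,2) right/bottom  bias=-1
    (1,4)@(3, 9): e=[57,7,10] → X
    (2,4)@(5, 9): e=[49,19,6] → X
    (3,4)@(7, 9): e=[41,31,2] → X
    (4,4)@(9, 9): e=[33,43,-2] → .
    (1,5)@(3, 11): e=[31,9,34] → X
    (4,5)@(9, 11): e=[7,45,22] → X
    (5,5)@(11, 11): e=[-1,57,18] → .
    (1,6)@(3, 13): e=[5,11,58] → X
    (2,6)@(5, 13): e=[-3,23,54] → .
    (3,6)@(7, 13): e=[-11,35,50] → .
    (4,6)@(9, 13): e=[-19,47,46] → .
    (1,7)@(3, 15): e=[-21,13,82] → .
  covered (8 px):
    . . . . . . . .
    . . . . . . . .
    . . . . . . . .
    . . . . . . . .
    . X X X . . . .
    . X X X X . . .
    . X . . . . . .
    . . . . . . . .

Final: 33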